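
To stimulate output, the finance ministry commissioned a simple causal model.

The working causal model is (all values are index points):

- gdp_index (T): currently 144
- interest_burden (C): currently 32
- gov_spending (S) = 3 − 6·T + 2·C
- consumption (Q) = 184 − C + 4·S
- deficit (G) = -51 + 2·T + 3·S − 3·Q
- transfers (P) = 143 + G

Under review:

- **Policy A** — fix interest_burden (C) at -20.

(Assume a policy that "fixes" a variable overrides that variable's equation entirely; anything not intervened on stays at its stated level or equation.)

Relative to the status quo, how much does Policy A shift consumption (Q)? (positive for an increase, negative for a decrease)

Baseline:
  T = 144
  C = 32
  S = 3 − 6·144 + 2·32 = -797
  Q = 184 − 32 + 4·(-797) = -3036
Policy A (C := -20):
  T = 144
  C = -20
  S = 3 − 6·144 + 2·(-20) = -901
  Q = 184 − (-20) + 4·(-901) = -3400
Change in Q: -3400 − (-3036) = -364

-364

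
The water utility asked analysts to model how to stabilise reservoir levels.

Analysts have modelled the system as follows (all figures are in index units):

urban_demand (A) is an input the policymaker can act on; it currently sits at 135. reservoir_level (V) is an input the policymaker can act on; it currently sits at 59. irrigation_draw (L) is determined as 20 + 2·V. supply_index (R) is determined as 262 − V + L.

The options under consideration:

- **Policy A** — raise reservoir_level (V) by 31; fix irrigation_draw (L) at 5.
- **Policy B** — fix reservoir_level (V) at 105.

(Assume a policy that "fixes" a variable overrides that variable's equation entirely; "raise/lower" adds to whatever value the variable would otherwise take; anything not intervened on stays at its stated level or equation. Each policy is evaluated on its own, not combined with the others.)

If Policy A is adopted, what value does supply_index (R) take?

Policy A (V + 31, L := 5):
  V = 59 + 31 = 90
  L = 5
  R = 262 − 90 + 5 = 177

177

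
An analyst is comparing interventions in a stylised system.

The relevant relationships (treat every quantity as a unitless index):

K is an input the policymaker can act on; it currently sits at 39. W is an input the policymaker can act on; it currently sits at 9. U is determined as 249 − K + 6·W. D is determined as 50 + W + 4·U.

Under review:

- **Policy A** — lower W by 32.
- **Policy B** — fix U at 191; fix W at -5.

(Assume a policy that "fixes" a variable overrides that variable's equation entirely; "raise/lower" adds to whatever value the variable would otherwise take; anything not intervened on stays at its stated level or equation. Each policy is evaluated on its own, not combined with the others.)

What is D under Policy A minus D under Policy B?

Policy A (W − 32):
  K = 39
  W = 9 − 32 = -23
  U = 249 − 39 + 6·(-23) = 72
  D = 50 + (-23) + 4·72 = 315
Policy B (U := 191, W := -5):
  K = 39
  W = -5
  U = 191
  D = 50 + (-5) + 4·191 = 809
D: 315 − 809 = -494

-494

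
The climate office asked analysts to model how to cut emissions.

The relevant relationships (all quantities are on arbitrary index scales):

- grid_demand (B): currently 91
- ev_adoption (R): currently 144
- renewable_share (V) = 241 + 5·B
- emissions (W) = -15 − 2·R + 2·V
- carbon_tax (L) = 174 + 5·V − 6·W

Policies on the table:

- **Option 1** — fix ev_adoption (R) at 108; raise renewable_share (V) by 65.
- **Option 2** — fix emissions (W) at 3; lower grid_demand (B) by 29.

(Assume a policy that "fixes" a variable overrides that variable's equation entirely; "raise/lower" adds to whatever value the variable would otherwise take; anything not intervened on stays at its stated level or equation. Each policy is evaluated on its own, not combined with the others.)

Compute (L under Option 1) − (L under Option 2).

-6678

Option 1 (R := 108, V + 65):
  B = 91
  R = 108
  V = 241 + 5·91 (+65 from intervention) = 761
  W = -15 − 2·108 + 2·761 = 1291
  L = 174 + 5·761 − 6·1291 = -3767
Option 2 (W := 3, B − 29):
  B = 91 − 29 = 62
  R = 144
  V = 241 + 5·62 = 551
  W = 3
  L = 174 + 5·551 − 6·3 = 2911
L: -3767 − 2911 = -6678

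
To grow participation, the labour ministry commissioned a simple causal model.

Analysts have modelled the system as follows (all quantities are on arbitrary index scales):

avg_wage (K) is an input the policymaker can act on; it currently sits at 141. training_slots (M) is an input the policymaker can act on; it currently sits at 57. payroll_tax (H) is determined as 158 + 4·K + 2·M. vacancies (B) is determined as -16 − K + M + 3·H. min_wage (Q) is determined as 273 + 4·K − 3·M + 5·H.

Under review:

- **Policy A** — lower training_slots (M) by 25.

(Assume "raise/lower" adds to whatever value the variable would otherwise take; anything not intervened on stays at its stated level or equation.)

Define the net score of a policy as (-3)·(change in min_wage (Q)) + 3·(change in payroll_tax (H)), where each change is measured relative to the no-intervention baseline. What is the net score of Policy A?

Baseline:
  K = 141
  M = 57
  H = 158 + 4·141 + 2·57 = 836
  Q = 273 + 4·141 − 3·57 + 5·836 = 4846
Policy A (M − 25):
  K = 141
  M = 57 − 25 = 32
  H = 158 + 4·141 + 2·32 = 786
  Q = 273 + 4·141 − 3·32 + 5·786 = 4671
ΔQ = 4671 − 4846 = -175; ΔH = 786 − 836 = -50
Score = (-3)·(-175) + 3·(-50) = 375

375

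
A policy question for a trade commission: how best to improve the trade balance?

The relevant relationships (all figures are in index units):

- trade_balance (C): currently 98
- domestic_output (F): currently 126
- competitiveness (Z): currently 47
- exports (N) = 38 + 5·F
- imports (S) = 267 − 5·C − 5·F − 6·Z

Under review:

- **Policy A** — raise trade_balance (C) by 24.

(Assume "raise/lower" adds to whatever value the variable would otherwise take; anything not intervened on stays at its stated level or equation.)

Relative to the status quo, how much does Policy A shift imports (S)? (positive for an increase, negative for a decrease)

-120

Baseline:
  C = 98
  F = 126
  Z = 47
  S = 267 − 5·98 − 5·126 − 6·47 = -1135
Policy A (C + 24):
  C = 98 + 24 = 122
  F = 126
  Z = 47
  S = 267 − 5·122 − 5·126 − 6·47 = -1255
Change in S: -1255 − (-1135) = -120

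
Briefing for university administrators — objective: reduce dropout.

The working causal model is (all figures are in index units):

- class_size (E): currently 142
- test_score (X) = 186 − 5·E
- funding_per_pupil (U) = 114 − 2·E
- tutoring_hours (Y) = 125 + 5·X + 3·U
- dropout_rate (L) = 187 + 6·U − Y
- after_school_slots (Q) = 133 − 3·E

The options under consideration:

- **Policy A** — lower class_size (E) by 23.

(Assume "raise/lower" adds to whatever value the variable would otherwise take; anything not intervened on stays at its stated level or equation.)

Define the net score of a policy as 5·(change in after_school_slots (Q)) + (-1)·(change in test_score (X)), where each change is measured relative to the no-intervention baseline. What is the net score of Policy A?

Baseline:
  E = 142
  X = 186 − 5·142 = -524
  Q = 133 − 3·142 = -293
Policy A (E − 23):
  E = 142 − 23 = 119
  X = 186 − 5·119 = -409
  Q = 133 − 3·119 = -224
ΔQ = -224 − (-293) = 69; ΔX = -409 − (-524) = 115
Score = 5·69 + (-1)·115 = 230

230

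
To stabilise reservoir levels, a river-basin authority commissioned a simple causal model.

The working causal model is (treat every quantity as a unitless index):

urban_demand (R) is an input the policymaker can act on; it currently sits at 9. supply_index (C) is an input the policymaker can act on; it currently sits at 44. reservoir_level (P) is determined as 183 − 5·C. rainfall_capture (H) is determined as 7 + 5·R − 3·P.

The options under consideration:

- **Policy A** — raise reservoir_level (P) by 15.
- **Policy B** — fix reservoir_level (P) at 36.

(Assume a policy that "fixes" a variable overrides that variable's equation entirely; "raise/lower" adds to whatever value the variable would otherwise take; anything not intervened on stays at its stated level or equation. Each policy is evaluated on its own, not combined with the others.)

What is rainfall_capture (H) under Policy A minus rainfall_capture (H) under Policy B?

Policy A (P + 15):
  R = 9
  C = 44
  P = 183 − 5·44 (+15 from intervention) = -22
  H = 7 + 5·9 − 3·(-22) = 118
Policy B (P := 36):
  R = 9
  C = 44
  P = 36
  H = 7 + 5·9 − 3·36 = -56
H: 118 − (-56) = 174

174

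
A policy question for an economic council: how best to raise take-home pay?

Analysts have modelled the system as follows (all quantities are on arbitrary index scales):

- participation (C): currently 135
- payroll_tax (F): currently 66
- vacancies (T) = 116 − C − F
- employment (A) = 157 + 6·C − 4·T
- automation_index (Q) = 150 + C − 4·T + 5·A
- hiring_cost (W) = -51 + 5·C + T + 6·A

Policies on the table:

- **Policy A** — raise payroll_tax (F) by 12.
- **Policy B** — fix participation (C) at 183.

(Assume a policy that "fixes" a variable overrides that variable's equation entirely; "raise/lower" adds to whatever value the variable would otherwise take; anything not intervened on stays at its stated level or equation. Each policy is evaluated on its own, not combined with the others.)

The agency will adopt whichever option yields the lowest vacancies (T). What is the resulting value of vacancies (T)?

-133

Policy A (F + 12):
  C = 135
  F = 66 + 12 = 78
  T = 116 − 135 − 78 = -97
Policy B (C := 183):
  C = 183
  F = 66
  T = 116 − 183 − 66 = -133
Comparing — Policy A: T=-97, Policy B: T=-133. Lowest is -133 (Policy B).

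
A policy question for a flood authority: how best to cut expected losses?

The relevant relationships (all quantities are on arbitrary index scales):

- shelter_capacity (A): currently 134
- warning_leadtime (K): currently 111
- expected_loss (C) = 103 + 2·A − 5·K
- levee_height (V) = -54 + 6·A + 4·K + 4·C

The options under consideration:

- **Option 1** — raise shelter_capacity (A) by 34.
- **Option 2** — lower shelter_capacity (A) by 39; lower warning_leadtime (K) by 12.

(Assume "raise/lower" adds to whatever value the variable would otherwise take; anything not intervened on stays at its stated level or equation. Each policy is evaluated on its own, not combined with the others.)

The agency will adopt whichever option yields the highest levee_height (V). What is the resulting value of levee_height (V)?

Option 1 (A + 34):
  A = 134 + 34 = 168
  K = 111
  C = 103 + 2·168 − 5·111 = -116
  V = -54 + 6·168 + 4·111 + 4·(-116) = 934
Option 2 (A − 39, K − 12):
  A = 134 − 39 = 95
  K = 111 − 12 = 99
  C = 103 + 2·95 − 5·99 = -202
  V = -54 + 6·95 + 4·99 + 4·(-202) = 104
Comparing — Option 1: V=934, Option 2: V=104. Highest is 934 (Option 1).

934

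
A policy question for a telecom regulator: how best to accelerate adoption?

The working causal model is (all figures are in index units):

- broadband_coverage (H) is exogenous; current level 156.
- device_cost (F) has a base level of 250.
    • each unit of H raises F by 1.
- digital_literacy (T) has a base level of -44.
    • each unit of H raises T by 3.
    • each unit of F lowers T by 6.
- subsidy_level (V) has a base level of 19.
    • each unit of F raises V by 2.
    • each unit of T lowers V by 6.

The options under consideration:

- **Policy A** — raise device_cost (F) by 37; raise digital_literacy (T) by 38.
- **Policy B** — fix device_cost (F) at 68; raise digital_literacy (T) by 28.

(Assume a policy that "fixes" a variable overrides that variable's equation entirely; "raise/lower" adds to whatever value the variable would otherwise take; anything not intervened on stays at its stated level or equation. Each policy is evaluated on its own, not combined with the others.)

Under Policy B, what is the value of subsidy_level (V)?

Policy B (F := 68, T + 28):
  H = 156
  F = 68
  T = -44 + 3·156 − 6·68 (+28 from intervention) = 44
  V = 19 + 2·68 − 6·44 = -109

-109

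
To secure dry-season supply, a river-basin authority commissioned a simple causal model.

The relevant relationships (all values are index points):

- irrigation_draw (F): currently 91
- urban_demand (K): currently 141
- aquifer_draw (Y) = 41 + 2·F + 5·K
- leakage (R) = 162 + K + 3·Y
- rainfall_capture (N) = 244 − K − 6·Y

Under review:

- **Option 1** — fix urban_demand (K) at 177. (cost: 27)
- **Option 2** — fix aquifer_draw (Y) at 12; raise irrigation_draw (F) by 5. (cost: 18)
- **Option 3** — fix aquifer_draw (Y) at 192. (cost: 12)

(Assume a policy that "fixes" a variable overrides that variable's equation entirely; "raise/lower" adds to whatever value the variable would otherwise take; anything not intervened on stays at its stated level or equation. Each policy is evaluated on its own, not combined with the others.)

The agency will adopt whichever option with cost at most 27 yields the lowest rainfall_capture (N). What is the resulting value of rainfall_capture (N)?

Option 1 (K := 177):
  F = 91
  K = 177
  Y = 41 + 2·91 + 5·177 = 1108
  N = 244 − 177 − 6·1108 = -6581
Option 2 (Y := 12, F + 5):
  F = 91 + 5 = 96
  K = 141
  Y = 12
  N = 244 − 141 − 6·12 = 31
Option 3 (Y := 192):
  F = 91
  K = 141
  Y = 192
  N = 244 − 141 − 6·192 = -1049
Comparing — Option 1: N=-6581, Option 2: N=31, Option 3: N=-1049. Lowest is -6581 (Option 1).

-6581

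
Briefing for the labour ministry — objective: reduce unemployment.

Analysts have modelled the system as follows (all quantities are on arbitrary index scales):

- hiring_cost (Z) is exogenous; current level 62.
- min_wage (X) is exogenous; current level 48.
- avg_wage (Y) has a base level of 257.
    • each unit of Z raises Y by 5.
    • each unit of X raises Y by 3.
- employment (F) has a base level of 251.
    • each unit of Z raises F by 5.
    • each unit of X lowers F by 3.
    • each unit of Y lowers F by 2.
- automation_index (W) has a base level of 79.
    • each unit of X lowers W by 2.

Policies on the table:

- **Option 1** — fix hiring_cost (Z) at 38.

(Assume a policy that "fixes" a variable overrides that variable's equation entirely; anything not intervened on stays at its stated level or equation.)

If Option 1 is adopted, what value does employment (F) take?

-885

Option 1 (Z := 38):
  Z = 38
  X = 48
  Y = 257 + 5·38 + 3·48 = 591
  F = 251 + 5·38 − 3·48 − 2·591 = -885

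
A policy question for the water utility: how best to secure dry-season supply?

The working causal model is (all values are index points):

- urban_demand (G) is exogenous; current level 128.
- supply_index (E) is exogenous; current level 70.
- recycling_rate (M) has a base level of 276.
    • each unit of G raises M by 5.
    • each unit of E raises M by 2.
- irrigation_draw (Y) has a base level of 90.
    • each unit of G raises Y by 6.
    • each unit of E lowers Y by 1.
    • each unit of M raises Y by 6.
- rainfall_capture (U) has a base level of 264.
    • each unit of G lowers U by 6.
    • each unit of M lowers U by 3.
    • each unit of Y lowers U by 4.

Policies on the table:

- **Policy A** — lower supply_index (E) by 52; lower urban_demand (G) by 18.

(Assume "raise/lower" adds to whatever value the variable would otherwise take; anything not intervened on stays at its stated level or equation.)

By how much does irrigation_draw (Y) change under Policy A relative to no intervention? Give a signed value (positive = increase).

-1220

Baseline:
  G = 128
  E = 70
  M = 276 + 5·128 + 2·70 = 1056
  Y = 90 + 6·128 − 70 + 6·1056 = 7124
Policy A (E − 52, G − 18):
  G = 128 − 18 = 110
  E = 70 − 52 = 18
  M = 276 + 5·110 + 2·18 = 862
  Y = 90 + 6·110 − 18 + 6·862 = 5904
Change in Y: 5904 − 7124 = -1220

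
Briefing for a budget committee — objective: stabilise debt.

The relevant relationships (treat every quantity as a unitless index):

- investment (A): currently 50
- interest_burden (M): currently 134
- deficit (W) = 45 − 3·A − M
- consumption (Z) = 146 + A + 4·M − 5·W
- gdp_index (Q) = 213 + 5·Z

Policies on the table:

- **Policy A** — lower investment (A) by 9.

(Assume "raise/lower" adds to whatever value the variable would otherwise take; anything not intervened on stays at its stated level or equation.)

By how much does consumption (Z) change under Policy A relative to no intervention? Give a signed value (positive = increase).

-144

Baseline:
  A = 50
  M = 134
  W = 45 − 3·50 − 134 = -239
  Z = 146 + 50 + 4·134 − 5·(-239) = 1927
Policy A (A − 9):
  A = 50 − 9 = 41
  M = 134
  W = 45 − 3·41 − 134 = -212
  Z = 146 + 41 + 4·134 − 5·(-212) = 1783
Change in Z: 1783 − 1927 = -144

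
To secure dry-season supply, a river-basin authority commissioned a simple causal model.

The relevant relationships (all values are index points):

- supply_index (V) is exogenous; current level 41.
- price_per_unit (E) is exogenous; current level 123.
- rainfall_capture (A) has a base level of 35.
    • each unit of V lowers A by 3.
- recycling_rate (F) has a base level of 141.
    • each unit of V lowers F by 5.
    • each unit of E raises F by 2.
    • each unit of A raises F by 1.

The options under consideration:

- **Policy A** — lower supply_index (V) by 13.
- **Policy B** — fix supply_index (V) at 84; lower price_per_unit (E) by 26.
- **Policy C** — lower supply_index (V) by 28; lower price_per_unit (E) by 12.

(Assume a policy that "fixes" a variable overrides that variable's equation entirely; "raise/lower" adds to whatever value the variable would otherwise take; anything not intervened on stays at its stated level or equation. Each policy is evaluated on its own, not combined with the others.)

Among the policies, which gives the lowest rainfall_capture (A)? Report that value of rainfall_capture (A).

Policy A (V − 13):
  V = 41 − 13 = 28
  A = 35 − 3·28 = -49
Policy B (V := 84, E − 26):
  V = 84
  A = 35 − 3·84 = -217
Policy C (V − 28, E − 12):
  V = 41 − 28 = 13
  A = 35 − 3·13 = -4
Comparing — Policy A: A=-49, Policy B: A=-217, Policy C: A=-4. Lowest is -217 (Policy B).

-217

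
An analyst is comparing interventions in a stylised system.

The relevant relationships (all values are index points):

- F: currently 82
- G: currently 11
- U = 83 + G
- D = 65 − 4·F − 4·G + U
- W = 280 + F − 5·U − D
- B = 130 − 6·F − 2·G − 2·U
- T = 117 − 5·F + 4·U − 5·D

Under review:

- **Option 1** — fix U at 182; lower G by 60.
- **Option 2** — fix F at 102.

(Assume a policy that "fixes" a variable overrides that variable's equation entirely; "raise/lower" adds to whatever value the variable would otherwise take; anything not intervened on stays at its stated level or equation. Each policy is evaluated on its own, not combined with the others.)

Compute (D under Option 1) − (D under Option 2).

Option 1 (U := 182, G − 60):
  F = 82
  G = 11 − 60 = -49
  U = 182
  D = 65 − 4·82 − 4·(-49) + 182 = 115
Option 2 (F := 102):
  F = 102
  G = 11
  U = 83 + 11 = 94
  D = 65 − 4·102 − 4·11 + 94 = -293
D: 115 − (-293) = 408

408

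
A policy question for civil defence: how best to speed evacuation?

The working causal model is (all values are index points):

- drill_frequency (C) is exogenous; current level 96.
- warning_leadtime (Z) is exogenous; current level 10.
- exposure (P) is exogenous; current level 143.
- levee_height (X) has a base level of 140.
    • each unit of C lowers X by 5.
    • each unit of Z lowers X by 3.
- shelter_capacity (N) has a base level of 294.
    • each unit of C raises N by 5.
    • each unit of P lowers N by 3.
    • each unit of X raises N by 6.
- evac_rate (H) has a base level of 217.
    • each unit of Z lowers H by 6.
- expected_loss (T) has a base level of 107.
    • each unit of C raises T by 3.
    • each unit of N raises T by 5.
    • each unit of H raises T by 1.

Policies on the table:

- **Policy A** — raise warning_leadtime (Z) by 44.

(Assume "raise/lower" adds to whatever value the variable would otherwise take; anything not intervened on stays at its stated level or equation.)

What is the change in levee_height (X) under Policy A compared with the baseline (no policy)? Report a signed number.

-132

Baseline:
  C = 96
  Z = 10
  X = 140 − 5·96 − 3·10 = -370
Policy A (Z + 44):
  C = 96
  Z = 10 + 44 = 54
  X = 140 − 5·96 − 3·54 = -502
Change in X: -502 − (-370) = -132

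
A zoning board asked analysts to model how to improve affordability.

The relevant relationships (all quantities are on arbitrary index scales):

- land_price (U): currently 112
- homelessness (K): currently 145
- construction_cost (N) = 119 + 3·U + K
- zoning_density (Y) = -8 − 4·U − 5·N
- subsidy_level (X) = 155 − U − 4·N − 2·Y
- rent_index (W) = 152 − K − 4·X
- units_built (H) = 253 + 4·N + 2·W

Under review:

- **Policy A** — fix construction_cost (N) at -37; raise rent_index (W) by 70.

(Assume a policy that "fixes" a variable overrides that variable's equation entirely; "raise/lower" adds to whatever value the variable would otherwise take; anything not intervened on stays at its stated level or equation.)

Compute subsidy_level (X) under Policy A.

733

Policy A (N := -37, W + 70):
  U = 112
  K = 145
  N = -37
  Y = -8 − 4·112 − 5·(-37) = -271
  X = 155 − 112 − 4·(-37) − 2·(-271) = 733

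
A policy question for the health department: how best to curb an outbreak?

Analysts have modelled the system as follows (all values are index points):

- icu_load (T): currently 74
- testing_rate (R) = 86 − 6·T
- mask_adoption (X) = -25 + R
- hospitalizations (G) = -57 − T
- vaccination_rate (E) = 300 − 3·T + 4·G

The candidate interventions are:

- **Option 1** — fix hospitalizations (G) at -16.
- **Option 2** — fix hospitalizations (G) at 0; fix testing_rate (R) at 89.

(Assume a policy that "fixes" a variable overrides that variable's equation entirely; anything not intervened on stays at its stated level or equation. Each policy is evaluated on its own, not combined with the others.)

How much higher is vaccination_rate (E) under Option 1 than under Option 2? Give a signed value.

-64

Option 1 (G := -16):
  T = 74
  G = -16
  E = 300 − 3·74 + 4·(-16) = 14
Option 2 (G := 0, R := 89):
  T = 74
  G = 0
  E = 300 − 3·74 + 4·0 = 78
E: 14 − 78 = -64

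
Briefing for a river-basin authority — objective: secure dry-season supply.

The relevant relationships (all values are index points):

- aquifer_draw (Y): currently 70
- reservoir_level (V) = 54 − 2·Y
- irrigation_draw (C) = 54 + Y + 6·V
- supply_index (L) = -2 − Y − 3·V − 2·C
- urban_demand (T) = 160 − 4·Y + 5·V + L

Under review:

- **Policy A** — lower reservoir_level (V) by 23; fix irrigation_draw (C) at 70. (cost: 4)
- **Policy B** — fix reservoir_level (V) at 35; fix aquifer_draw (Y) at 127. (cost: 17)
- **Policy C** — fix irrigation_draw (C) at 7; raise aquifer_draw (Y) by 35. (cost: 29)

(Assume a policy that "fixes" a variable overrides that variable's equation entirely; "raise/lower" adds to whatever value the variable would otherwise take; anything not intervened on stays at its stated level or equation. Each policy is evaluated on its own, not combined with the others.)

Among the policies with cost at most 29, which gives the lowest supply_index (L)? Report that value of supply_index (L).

Policy A (V − 23, C := 70):
  Y = 70
  V = 54 − 2·70 (−23 from intervention) = -109
  C = 70
  L = -2 − 70 − 3·(-109) − 2·70 = 115
Policy B (V := 35, Y := 127):
  Y = 127
  V = 35
  C = 54 + 127 + 6·35 = 391
  L = -2 − 127 − 3·35 − 2·391 = -1016
Policy C (C := 7, Y + 35):
  Y = 70 + 35 = 105
  V = 54 − 2·105 = -156
  C = 7
  L = -2 − 105 − 3·(-156) − 2·7 = 347
Comparing — Policy A: L=115, Policy B: L=-1016, Policy C: L=347. Lowest is -1016 (Policy B).

-1016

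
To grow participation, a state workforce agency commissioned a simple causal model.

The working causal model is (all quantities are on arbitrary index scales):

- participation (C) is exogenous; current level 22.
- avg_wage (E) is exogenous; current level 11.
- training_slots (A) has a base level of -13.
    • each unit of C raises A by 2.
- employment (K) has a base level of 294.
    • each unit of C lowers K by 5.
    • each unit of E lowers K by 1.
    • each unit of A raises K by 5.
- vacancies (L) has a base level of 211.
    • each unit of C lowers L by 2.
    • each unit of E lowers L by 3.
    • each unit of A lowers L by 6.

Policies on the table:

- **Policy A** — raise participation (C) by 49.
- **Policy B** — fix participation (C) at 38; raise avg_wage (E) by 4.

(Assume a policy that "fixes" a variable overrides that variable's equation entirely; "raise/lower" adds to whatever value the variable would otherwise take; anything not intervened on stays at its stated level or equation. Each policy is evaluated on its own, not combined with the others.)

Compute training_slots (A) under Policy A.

Policy A (C + 49):
  C = 22 + 49 = 71
  A = -13 + 2·71 = 129

129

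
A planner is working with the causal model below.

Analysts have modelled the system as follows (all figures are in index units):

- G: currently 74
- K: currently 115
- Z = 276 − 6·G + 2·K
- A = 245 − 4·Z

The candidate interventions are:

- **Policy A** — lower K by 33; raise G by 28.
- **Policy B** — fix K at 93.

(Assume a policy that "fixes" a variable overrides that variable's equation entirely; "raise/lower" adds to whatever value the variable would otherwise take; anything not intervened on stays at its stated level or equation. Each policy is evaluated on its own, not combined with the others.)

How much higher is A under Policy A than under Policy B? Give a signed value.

760

Policy A (K − 33, G + 28):
  G = 74 + 28 = 102
  K = 115 − 33 = 82
  Z = 276 − 6·102 + 2·82 = -172
  A = 245 − 4·(-172) = 933
Policy B (K := 93):
  G = 74
  K = 93
  Z = 276 − 6·74 + 2·93 = 18
  A = 245 − 4·18 = 173
A: 933 − 173 = 760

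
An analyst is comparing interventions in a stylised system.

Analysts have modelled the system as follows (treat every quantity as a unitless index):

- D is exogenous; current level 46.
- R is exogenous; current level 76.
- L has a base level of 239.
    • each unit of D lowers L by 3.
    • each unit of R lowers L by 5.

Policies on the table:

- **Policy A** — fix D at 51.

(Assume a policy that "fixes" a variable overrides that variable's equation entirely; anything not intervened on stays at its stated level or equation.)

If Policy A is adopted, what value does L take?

-294

Policy A (D := 51):
  D = 51
  R = 76
  L = 239 − 3·51 − 5·76 = -294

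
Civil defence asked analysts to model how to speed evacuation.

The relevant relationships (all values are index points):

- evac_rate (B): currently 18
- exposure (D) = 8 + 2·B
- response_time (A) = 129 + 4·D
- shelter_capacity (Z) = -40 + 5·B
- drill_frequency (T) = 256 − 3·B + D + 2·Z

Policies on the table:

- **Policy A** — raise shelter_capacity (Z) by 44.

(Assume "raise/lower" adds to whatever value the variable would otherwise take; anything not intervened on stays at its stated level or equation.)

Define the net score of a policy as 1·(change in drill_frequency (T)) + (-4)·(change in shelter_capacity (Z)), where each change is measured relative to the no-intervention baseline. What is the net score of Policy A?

Baseline:
  B = 18
  D = 8 + 2·18 = 44
  Z = -40 + 5·18 = 50
  T = 256 − 3·18 + 44 + 2·50 = 346
Policy A (Z + 44):
  B = 18
  D = 8 + 2·18 = 44
  Z = -40 + 5·18 (+44 from intervention) = 94
  T = 256 − 3·18 + 44 + 2·94 = 434
ΔT = 434 − 346 = 88; ΔZ = 94 − 50 = 44
Score = 1·88 + (-4)·44 = -88

-88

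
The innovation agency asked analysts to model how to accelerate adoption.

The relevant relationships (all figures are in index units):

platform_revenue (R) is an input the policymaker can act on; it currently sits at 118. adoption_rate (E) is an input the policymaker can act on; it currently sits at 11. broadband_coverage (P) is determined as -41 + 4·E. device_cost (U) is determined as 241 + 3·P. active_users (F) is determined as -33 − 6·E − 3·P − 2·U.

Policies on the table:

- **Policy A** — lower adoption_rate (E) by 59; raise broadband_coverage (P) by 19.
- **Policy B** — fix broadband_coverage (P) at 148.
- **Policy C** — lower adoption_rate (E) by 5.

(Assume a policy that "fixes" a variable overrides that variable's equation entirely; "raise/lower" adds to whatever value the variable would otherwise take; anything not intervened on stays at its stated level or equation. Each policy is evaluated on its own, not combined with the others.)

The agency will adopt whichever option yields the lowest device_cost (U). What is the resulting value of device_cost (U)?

Policy A (E − 59, P + 19):
  E = 11 − 59 = -48
  P = -41 + 4·(-48) (+19 from intervention) = -214
  U = 241 + 3·(-214) = -401
Policy B (P := 148):
  E = 11
  P = 148
  U = 241 + 3·148 = 685
Policy C (E − 5):
  E = 11 − 5 = 6
  P = -41 + 4·6 = -17
  U = 241 + 3·(-17) = 190
Comparing — Policy A: U=-401, Policy B: U=685, Policy C: U=190. Lowest is -401 (Policy A).

-401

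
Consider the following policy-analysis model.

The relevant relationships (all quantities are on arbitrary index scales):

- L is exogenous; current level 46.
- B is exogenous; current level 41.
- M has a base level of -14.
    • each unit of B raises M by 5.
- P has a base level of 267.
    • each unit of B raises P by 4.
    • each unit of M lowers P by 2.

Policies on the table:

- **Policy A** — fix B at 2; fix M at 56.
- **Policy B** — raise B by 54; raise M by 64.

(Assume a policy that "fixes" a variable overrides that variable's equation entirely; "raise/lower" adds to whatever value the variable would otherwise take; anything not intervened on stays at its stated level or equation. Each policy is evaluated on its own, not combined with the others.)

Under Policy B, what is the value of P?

Policy B (B + 54, M + 64):
  B = 41 + 54 = 95
  M = -14 + 5·95 (+64 from intervention) = 525
  P = 267 + 4·95 − 2·525 = -403

-403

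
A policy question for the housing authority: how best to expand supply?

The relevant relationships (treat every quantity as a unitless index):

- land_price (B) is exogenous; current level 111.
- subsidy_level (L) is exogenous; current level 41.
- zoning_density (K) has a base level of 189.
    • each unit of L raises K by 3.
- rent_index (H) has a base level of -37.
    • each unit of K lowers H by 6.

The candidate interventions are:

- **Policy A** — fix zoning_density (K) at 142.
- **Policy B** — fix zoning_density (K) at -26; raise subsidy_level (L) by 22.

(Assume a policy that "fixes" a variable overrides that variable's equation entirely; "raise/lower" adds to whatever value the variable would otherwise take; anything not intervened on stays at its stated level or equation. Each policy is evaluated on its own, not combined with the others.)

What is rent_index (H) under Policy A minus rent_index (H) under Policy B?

Policy A (K := 142):
  L = 41
  K = 142
  H = -37 − 6·142 = -889
Policy B (K := -26, L + 22):
  L = 41 + 22 = 63
  K = -26
  H = -37 − 6·(-26) = 119
H: -889 − 119 = -1008

-1008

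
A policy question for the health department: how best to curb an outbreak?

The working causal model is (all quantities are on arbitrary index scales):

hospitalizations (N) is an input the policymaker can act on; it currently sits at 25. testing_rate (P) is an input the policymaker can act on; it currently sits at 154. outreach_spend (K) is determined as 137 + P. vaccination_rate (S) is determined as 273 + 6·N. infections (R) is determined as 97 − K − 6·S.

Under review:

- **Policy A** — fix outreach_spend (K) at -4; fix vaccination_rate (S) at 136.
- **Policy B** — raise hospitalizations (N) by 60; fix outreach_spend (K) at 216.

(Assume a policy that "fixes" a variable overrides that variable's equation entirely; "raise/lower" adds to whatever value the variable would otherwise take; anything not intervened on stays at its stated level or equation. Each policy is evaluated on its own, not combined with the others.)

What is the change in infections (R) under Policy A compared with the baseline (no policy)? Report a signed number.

Baseline:
  N = 25
  P = 154
  K = 137 + 154 = 291
  S = 273 + 6·25 = 423
  R = 97 − 291 − 6·423 = -2732
Policy A (K := -4, S := 136):
  N = 25
  P = 154
  K = -4
  S = 136
  R = 97 − (-4) − 6·136 = -715
Change in R: -715 − (-2732) = 2017

2017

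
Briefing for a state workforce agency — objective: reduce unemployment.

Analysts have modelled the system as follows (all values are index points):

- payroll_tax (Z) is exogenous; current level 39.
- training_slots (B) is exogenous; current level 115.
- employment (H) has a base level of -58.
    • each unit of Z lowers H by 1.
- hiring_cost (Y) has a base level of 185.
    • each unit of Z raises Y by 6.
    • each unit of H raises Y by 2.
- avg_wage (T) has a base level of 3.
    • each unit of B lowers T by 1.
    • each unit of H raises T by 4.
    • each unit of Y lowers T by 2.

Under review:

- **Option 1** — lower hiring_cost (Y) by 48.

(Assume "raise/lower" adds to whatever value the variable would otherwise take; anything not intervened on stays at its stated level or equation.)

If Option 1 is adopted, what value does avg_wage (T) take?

Option 1 (Y − 48):
  Z = 39
  B = 115
  H = -58 − 39 = -97
  Y = 185 + 6·39 + 2·(-97) (−48 from intervention) = 177
  T = 3 − 115 + 4·(-97) − 2·177 = -854

-854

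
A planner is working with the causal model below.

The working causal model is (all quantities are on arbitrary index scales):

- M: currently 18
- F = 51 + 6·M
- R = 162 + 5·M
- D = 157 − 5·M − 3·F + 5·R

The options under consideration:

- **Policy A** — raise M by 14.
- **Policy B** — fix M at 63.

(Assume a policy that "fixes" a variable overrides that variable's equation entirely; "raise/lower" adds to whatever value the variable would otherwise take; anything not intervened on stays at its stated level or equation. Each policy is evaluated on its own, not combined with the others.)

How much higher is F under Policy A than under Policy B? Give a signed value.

Policy A (M + 14):
  M = 18 + 14 = 32
  F = 51 + 6·32 = 243
Policy B (M := 63):
  M = 63
  F = 51 + 6·63 = 429
F: 243 − 429 = -186

-186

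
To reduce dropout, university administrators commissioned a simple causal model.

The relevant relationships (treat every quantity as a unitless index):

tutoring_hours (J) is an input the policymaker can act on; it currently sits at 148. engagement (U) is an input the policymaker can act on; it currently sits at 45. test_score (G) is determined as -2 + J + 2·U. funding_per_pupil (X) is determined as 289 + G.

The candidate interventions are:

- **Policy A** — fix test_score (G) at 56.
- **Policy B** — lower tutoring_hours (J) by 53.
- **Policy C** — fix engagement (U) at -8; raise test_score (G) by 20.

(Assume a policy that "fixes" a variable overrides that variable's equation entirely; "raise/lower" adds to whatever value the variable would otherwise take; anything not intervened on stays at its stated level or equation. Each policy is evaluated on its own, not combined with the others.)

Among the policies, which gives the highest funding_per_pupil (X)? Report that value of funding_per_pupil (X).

472

Policy A (G := 56):
  J = 148
  U = 45
  G = 56
  X = 289 + 56 = 345
Policy B (J − 53):
  J = 148 − 53 = 95
  U = 45
  G = -2 + 95 + 2·45 = 183
  X = 289 + 183 = 472
Policy C (U := -8, G + 20):
  J = 148
  U = -8
  G = -2 + 148 + 2·(-8) (+20 from intervention) = 150
  X = 289 + 150 = 439
Comparing — Policy A: X=345, Policy B: X=472, Policy C: X=439. Highest is 472 (Policy B).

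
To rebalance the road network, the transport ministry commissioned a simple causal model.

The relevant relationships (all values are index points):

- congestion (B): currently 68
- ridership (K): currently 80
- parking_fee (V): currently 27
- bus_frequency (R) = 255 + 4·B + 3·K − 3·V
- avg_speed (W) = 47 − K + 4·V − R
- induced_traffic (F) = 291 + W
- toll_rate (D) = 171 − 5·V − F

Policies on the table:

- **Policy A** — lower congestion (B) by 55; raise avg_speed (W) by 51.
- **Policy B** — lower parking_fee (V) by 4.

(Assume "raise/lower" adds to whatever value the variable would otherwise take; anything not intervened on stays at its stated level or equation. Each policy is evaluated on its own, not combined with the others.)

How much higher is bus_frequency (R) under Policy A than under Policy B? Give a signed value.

-232

Policy A (B − 55, W + 51):
  B = 68 − 55 = 13
  K = 80
  V = 27
  R = 255 + 4·13 + 3·80 − 3·27 = 466
Policy B (V − 4):
  B = 68
  K = 80
  V = 27 − 4 = 23
  R = 255 + 4·68 + 3·80 − 3·23 = 698
R: 466 − 698 = -232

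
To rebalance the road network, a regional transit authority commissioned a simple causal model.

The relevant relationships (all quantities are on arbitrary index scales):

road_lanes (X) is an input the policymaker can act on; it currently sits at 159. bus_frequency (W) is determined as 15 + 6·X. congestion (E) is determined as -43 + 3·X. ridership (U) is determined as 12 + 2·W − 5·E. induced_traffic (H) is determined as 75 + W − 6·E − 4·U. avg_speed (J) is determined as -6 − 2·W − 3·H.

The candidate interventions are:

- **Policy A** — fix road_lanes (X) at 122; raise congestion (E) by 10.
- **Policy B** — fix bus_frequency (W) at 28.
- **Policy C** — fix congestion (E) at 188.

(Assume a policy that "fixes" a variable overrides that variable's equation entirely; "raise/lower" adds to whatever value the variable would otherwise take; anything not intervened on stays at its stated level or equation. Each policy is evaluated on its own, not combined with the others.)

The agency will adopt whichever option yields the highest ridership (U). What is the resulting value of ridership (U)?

1010

Policy A (X := 122, E + 10):
  X = 122
  W = 15 + 6·122 = 747
  E = -43 + 3·122 (+10 from intervention) = 333
  U = 12 + 2·747 − 5·333 = -159
Policy B (W := 28):
  X = 159
  W = 28
  E = -43 + 3·159 = 434
  U = 12 + 2·28 − 5·434 = -2102
Policy C (E := 188):
  X = 159
  W = 15 + 6·159 = 969
  E = 188
  U = 12 + 2·969 − 5·188 = 1010
Comparing — Policy A: U=-159, Policy B: U=-2102, Policy C: U=1010. Highest is 1010 (Policy C).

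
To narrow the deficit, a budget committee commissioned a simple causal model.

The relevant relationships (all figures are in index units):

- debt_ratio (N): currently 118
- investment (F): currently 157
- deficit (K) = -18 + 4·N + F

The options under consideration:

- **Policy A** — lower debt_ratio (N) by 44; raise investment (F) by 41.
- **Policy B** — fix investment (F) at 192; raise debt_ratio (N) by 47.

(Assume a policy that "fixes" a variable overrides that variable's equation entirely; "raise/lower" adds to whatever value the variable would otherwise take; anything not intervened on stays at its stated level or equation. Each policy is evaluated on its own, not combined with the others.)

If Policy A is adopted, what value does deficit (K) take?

476

Policy A (N − 44, F + 41):
  N = 118 − 44 = 74
  F = 157 + 41 = 198
  K = -18 + 4·74 + 198 = 476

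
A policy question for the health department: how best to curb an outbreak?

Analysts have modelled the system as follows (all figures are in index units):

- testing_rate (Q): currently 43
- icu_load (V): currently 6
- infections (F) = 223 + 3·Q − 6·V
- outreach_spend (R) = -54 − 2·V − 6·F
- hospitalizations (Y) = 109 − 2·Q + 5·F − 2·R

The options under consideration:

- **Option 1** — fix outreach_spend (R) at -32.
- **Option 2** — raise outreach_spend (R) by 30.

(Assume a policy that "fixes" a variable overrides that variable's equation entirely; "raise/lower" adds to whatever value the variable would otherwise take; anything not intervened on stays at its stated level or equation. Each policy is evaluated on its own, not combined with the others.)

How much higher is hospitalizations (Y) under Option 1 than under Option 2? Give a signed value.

Option 1 (R := -32):
  Q = 43
  V = 6
  F = 223 + 3·43 − 6·6 = 316
  R = -32
  Y = 109 − 2·43 + 5·316 − 2·(-32) = 1667
Option 2 (R + 30):
  Q = 43
  V = 6
  F = 223 + 3·43 − 6·6 = 316
  R = -54 − 2·6 − 6·316 (+30 from intervention) = -1932
  Y = 109 − 2·43 + 5·316 − 2·(-1932) = 5467
Y: 1667 − 5467 = -3800

-3800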